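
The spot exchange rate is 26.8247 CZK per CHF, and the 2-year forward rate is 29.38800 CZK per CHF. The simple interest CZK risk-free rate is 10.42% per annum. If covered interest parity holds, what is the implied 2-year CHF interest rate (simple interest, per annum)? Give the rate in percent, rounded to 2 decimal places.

T = 2 years.
CIP gives F = S · g_CZK/g_CHF, so g_CZK/g_CHF = 29.388/26.8247 = 1.0955575.
The CZK side grows by 1 + 0.1042×2 = 1.208400.
So the CHF growth factor = 1.1030001.
(1.1030001 − 1)/T = 0.051500, i.e. 5.15%.

5.15%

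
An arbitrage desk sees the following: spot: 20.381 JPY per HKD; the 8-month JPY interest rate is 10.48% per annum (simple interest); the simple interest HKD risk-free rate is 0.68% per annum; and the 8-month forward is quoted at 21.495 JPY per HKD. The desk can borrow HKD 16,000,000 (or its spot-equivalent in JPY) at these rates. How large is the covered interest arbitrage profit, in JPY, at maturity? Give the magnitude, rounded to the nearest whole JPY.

T = 8/12 years.
Invest the HKD and cover forward: 16,000,000 × 1.00453333333 × 21.495 = JPY 345,479,104.00.
Convert at spot and invest in JPY: 16,000,000 × 20.381 × 1.06986666667 = JPY 348,879,240.53.
The quoted forward undervalues HKD, so borrow HKD, convert to JPY at spot, deposit the JPY at 10.48%, and buy HKD forward at 21.495 to cover the loan.
The gap between the two covered legs is JPY 3,400,137.

JPY 3,400,137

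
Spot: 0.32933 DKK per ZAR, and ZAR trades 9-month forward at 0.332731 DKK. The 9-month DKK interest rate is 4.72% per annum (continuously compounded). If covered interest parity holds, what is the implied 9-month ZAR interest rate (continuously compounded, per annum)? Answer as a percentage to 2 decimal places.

3.35%

T = 9/12 years.
F/S = 0.332731/0.32933 = 1.0103270 = (growth of DKK) / (growth of ZAR).
The DKK side grows by e^(0.0472×9/12) = 1.036034.
That pins the ZAR growth at 1.0254442.
r = ln(1.0254442)/(9/12) = 0.033501 → 3.35%.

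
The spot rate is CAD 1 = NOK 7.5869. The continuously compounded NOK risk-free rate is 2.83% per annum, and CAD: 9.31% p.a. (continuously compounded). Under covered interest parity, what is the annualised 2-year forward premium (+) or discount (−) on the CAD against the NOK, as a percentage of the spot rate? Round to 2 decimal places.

-6.08%

T = 2 years.
F = S · g_NOK/g_CAD = 7.5869 × 1.0582324/1.2046632 = 6.6646872.
Annualised premium = (F − S)/S × (1/T) = (6.6646872 − 7.5869)/7.5869 ÷ 2 = -6.08%.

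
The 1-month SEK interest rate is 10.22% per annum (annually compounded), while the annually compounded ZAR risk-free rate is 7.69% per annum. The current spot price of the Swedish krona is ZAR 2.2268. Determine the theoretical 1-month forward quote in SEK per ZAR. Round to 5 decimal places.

T = 1/12 years.
ZAR accumulates by (1 + 0.0769)^(1/12) = 1.006193.
SEK growth factor: (1 + 0.1022)^(1/12) = 1.008142.
Forward (ZAR per SEK) = 2.2268 × 1.006193 / 1.008142 = 2.222495.
Quoted the other way: 1/2.222495 = 0.44994 SEK per ZAR.

0.44994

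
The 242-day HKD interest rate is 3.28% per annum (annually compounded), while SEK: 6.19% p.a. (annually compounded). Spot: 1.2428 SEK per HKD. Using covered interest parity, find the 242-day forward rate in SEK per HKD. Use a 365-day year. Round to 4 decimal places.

T = 242/365 years.
Growth of 1 SEK over T: (1 + 0.0619)^(242/365) = 1.0406239.
Growth of 1 HKD over T: (1 + 0.0328)^(242/365) = 1.0216284.
Forward (SEK per HKD) = 1.2428 × 1.0406239 / 1.0216284 = 1.265908.

1.2659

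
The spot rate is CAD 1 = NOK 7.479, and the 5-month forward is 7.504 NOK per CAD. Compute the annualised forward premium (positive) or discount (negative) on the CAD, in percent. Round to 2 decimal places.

T = 5/12 years.
(F − S)/S = (7.504 − 7.479)/7.479 = 0.0033427.
×(1/T) gives 0.80% p.a.

+0.80%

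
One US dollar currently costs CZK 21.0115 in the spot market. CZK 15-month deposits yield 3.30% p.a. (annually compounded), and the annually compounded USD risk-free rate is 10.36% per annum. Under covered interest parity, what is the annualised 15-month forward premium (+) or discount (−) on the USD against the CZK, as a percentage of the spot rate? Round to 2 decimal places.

T = 15/12 years.
No-arbitrage forward: 21.0115 × 1.0414188 / 1.1311355 = 19.3449601 CZK/USD.
(F − S)/S ÷ T = (19.3449601 − 21.0115)/21.0115/(15/12) = -0.063452 → -6.35%.

-6.35%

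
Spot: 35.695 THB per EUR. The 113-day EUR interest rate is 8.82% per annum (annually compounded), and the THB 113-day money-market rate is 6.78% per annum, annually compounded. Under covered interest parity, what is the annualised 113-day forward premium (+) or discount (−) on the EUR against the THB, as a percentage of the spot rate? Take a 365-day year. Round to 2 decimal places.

T = 113/365 years.
CIP forward (THB per EUR) = 35.695 × 1.0205168/1.0265134 = 35.486480.
Annualised premium = (F − S)/S × (1/T) = (35.486480 − 35.695)/35.695 ÷ (113/365) = -1.89%.

-1.89%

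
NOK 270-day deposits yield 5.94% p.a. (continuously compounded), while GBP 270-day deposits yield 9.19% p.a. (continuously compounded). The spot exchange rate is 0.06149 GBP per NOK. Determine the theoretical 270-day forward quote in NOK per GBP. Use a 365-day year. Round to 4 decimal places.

T = 270/365 years.
GBP growth factor: e^(0.0919×270/365) = 1.07034478.
NOK growth factor: e^(0.0594×270/365) = 1.04491937.
So F = 0.06149 × 1.07034478 / 1.04491937 = 0.062986200 (GBP/NOK).
Invert for NOK per GBP: 1 / 0.062986200 = 15.8765.

15.8765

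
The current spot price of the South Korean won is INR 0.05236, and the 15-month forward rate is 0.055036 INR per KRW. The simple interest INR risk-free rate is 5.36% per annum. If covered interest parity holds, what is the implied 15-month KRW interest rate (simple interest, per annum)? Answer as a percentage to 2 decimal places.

T = 15/12 years.
F/S = 0.055036/0.05236 = 1.0511077 = (growth of INR) / (growth of KRW).
The INR side grows by 1 + 0.0536×15/12 = 1.067000.
That pins the KRW growth at 1.0151196.
(1.0151196 − 1)/T = 0.012096, i.e. 1.21%.

1.21%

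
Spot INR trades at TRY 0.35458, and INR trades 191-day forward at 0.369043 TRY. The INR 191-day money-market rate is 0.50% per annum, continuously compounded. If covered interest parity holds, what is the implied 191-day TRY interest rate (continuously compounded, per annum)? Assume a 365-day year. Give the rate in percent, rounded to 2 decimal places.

T = 191/365 years.
CIP gives F = S · g_TRY/g_INR, so g_TRY/g_INR = 0.369043/0.35458 = 1.0407891.
INR growth factor: e^(0.0050×191/365) = 1.0026199.
So the TRY growth factor = 1.0435159.
Take logs: ln 1.0435159 / (191/365) = 0.081400, so 8.14%.

8.14%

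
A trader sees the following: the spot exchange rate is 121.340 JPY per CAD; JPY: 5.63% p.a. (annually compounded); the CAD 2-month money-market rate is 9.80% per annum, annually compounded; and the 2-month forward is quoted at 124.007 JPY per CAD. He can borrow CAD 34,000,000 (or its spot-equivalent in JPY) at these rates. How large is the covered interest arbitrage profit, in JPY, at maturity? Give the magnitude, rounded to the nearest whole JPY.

T = 2/12 years.
Invest the CAD and cover forward: 34,000,000 × 1.015703751885 × 124.007 = JPY 4,282,448,755.44.
Convert at spot and invest in JPY: 34,000,000 × 121.340 × 1.009170499688 = JPY 4,163,393,446.69.
The quoted forward overvalues CAD, so borrow JPY, buy CAD at spot, deposit the CAD at 9.80%, and sell the proceeds forward at 124.007.
Profit = 4,282,448,755.44 − 4,163,393,446.69 = JPY 119,055,309.

JPY 119,055,309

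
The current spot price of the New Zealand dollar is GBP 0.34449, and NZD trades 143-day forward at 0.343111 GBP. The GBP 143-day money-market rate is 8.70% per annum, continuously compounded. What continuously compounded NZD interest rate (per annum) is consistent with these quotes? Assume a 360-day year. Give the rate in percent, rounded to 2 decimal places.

9.71%

T = 143/360 years.
CIP gives F = S · g_GBP/g_NZD, so g_GBP/g_NZD = 0.343111/0.34449 = 0.9959970.
GBP growth factor: e^(0.0870×143/360) = 1.0351624.
That pins the NZD growth at 1.0393228.
r = ln(1.0393228)/(143/360) = 0.097098 → 9.71%.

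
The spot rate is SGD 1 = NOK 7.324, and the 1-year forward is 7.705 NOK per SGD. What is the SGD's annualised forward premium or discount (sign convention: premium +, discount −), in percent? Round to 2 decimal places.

T = 1 year.
Period premium: (7.705 − 7.324)/7.324 = 0.0520208.
Annualise by dividing by T: 0.0520208 / 1 = 0.052021 → 5.20%.

+5.20%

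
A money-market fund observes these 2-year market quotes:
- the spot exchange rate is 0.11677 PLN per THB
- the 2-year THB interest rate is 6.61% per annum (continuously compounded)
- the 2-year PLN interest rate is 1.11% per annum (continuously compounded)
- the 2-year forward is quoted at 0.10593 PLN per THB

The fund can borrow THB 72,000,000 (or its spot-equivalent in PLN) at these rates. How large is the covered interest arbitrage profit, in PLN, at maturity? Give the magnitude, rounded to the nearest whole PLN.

PLN 108,756

T = 2 years.
Invest the THB and cover forward: 72,000,000 × 1.141336564 × 0.10593 = PLN 8,704,928.32.
Convert at spot and invest in PLN: 72,000,000 × 0.11677 × 1.022448254 = PLN 8,596,172.35.
The quoted forward overvalues THB, so borrow PLN, buy THB at spot, deposit the THB at 6.61%, and sell the proceeds forward at 0.10593.
The gap between the two covered legs is PLN 108,756.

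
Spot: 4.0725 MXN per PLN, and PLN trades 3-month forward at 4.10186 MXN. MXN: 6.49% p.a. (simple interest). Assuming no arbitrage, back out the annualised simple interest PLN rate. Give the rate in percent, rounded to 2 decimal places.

T = 3/12 years.
CIP gives F = S · g_MXN/g_PLN, so g_MXN/g_PLN = 4.10186/4.0725 = 1.0072093.
The MXN side grows by 1 + 0.0649×3/12 = 1.016225.
Hence g_PLN = 1.0089512.
r = (1.0089512 − 1)/(3/12) = 0.035805 → 3.58%.

3.58%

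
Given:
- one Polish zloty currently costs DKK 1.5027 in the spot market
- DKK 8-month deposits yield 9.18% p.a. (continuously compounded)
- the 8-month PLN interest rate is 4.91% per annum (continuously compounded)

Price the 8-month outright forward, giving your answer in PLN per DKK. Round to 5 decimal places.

T = 8/12 years.
DKK growth factor: e^(0.0918×8/12) = 1.0631115.
Growth of 1 PLN over T: e^(0.0491×8/12) = 1.033275.
CIP: F = S · (grow DKK)/(grow PLN) = 1.5027 × 1.0631115/1.033275 = 1.546091 DKK per PLN.
Quoted the other way: 1/1.546091 = 0.64679 PLN per DKK.

0.64679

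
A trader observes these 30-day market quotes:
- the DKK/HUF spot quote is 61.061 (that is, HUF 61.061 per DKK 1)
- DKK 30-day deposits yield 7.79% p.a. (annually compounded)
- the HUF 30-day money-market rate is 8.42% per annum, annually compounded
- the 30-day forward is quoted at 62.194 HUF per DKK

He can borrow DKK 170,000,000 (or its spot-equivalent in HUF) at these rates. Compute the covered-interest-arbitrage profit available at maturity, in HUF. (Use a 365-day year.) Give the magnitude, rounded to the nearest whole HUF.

HUF 188,797,205

T = 30/365 years.
Invest the DKK and cover forward: 170,000,000 × 1.00618463848 × 62.194 = HUF 10,638,370,058.96.
Convert at spot and invest in HUF: 170,000,000 × 61.061 × 1.006666704018 = HUF 10,449,572,854.39.
The quoted forward overvalues DKK, so borrow HUF, buy DKK at spot, deposit the DKK at 7.79%, and sell the proceeds forward at 62.194.
The gap between the two covered legs is HUF 188,797,205.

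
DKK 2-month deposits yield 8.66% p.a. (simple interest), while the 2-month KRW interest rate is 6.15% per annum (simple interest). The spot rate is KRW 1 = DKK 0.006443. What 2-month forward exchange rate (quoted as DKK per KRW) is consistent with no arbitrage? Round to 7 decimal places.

0.0064697

T = 2/12 years.
DKK growth factor: 1 + 0.0866×2/12 = 1.0144333.
KRW growth factor: 1 + 0.0615×2/12 = 1.010250.
CIP: F = S · (grow DKK)/(grow KRW) = 0.006443 × 1.0144333/1.010250 = 0.006469680 DKK per KRW.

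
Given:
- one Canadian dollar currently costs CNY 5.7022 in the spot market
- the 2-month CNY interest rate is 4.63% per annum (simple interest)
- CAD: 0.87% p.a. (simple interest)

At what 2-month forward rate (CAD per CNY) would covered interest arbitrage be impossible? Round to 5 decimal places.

0.17428

T = 2/12 years.
CNY accumulates by 1 + 0.0463×2/12 = 1.0077167.
CAD accumulates by 1 + 0.0087×2/12 = 1.001450.
So F = 5.7022 × 1.0077167 / 1.001450 = 5.737882 (CNY/CAD).
Invert for CAD per CNY: 1 / 5.737882 = 0.17428.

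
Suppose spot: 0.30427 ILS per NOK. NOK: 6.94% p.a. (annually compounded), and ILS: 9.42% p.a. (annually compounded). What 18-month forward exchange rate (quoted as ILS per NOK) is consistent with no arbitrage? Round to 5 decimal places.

0.31492

T = 18/12 years.
ILS growth factor: (1 + 0.0942)^(18/12) = 1.1445771.
Growth of 1 NOK over T: (1 + 0.0694)^(18/12) = 1.1058858.
CIP: F = S · (grow ILS)/(grow NOK) = 0.30427 × 1.1445771/1.1058858 = 0.3149154 ILS per NOK.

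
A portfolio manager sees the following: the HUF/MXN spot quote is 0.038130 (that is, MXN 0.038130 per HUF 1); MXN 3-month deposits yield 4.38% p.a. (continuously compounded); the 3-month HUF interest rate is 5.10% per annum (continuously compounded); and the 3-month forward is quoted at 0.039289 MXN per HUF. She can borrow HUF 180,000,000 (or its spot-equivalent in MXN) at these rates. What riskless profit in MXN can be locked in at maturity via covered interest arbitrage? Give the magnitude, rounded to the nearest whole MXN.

T = 3/12 years.
Keep in HUF, deliver into the forward: 180,000,000·1.012831628·0.039289 = MXN 7,162,765.53.
Swap to MXN now, deposit: 180,000,000·0.038130·1.011010171 = MXN 6,938,967.21.
The quoted forward overvalues HUF, so borrow MXN, buy HUF at spot, deposit the HUF at 5.10%, and sell the proceeds forward at 0.039289.
The gap between the two covered legs is MXN 223,798.

MXN 223,798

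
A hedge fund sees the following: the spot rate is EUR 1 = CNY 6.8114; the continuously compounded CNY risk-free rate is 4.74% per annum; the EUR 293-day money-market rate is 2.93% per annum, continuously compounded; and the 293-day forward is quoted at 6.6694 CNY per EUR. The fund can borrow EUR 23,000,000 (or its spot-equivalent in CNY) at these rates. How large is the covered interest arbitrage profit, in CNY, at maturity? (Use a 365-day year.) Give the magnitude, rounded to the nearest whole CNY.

T = 293/365 years.
Keep in EUR, deliver into the forward: 23,000,000·1.02379905701·6.6694 = CNY 157,046,884.91.
Swap to CNY now, deposit: 23,000,000·6.8114·1.03878302844 = CNY 162,738,034.56.
The quoted forward undervalues EUR, so borrow EUR, convert to CNY at spot, deposit the CNY at 4.74%, and buy EUR forward at 6.6694 to cover the loan.
Arbitrage profit = |157,046,884.91 − 162,738,034.56| = CNY 5,691,150.

CNY 5,691,150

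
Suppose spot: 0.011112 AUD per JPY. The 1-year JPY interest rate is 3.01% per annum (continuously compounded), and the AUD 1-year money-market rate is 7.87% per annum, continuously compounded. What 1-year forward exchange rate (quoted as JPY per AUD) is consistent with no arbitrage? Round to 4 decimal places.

T = 1 year.
AUD growth factor: e^(0.0787×1) = 1.08187971.
JPY accumulates by e^(0.0301×1) = 1.03055758.
So F = 0.011112 × 1.08187971 / 1.03055758 = 0.011665382 (AUD/JPY).
Invert for JPY per AUD: 1 / 0.011665382 = 85.7237.

85.7237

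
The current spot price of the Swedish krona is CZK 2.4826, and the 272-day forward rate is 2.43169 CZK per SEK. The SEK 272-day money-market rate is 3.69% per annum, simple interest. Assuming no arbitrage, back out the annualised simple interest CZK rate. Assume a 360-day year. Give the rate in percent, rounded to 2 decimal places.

0.90%

T = 272/360 years.
F/S = 2.43169/2.4826 = 0.9794933 = (growth of CZK) / (growth of SEK).
The SEK side grows by 1 + 0.0369×272/360 = 1.027880.
So the CZK growth factor = 1.0068016.
(1.0068016 − 1)/T = 0.009002, i.e. 0.90%.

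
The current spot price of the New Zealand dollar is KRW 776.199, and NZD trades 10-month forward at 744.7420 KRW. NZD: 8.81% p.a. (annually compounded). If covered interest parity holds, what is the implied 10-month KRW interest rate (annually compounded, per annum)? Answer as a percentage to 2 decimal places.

3.54%

T = 10/12 years.
CIP gives F = S · g_KRW/g_NZD, so g_KRW/g_NZD = 744.742/776.199 = 0.9594730.
The NZD side grows by (1 + 0.0881)^(10/12) = 1.0728953.
So the KRW growth factor = 1.0294141.
r = 1.0294141^(12/10) − 1 = 0.035400 → 3.54%.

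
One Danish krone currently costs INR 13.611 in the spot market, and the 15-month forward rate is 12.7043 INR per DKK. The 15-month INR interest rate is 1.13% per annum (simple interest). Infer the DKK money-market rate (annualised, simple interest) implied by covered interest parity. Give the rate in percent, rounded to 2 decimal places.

T = 15/12 years.
By CIP, F/S equals the INR-to-DKK growth ratio: 12.7043/13.611 = 0.9333848.
INR growth factor: 1 + 0.0113×15/12 = 1.014125.
So the DKK growth factor = 1.0865026.
(1.0865026 − 1)/T = 0.069202, i.e. 6.92%.

6.92%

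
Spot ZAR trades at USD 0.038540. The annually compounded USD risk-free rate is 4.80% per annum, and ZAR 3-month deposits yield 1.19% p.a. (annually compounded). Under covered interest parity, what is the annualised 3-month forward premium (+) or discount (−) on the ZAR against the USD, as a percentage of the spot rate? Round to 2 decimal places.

+3.52%

T = 3/12 years.
CIP forward (USD per ZAR) = 0.03854 × 1.0117899/1.0029618 = 0.038879230.
Annualised premium = (F − S)/S × (1/T) = (0.038879230 − 0.03854)/0.03854 ÷ (3/12) = 3.52%.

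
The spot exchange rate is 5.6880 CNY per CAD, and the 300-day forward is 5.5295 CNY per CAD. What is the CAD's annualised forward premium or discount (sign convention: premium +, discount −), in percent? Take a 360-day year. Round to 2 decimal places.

T = 300/360 years.
Period premium: (5.5295 − 5.688)/5.688 = -0.0278657.
Per annum: -0.0278657 / (300/360) = -0.033439 = -3.34%.

-3.34%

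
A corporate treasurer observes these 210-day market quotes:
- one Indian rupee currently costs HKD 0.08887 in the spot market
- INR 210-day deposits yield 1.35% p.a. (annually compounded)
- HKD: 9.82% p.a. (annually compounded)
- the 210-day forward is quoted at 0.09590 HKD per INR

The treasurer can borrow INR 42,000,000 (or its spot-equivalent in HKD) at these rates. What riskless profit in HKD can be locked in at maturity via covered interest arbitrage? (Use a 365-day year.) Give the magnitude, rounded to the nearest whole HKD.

T = 210/365 years.
Invest the INR and cover forward: 42,000,000 × 1.007745001 × 0.09590 = HKD 4,058,995.32.
Convert at spot and invest in HKD: 42,000,000 × 0.08887 × 1.055372466 = HKD 3,939,219.94.
The quoted forward overvalues INR, so borrow HKD, buy INR at spot, deposit the INR at 1.35%, and sell the proceeds forward at 0.09590.
The gap between the two covered legs is HKD 119,775.

HKD 119,775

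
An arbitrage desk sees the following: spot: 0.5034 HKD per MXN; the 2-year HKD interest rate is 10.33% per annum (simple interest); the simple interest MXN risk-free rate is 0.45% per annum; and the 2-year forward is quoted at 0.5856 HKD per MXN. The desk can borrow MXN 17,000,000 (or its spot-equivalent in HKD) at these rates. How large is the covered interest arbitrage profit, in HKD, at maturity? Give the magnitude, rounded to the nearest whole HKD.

HKD 281,045

T = 2 years.
Keep in MXN, deliver into the forward: 17,000,000·1.009000·0.5856 = HKD 10,044,796.80.
Swap to HKD now, deposit: 17,000,000·0.5034·1.206600 = HKD 10,325,841.48.
The quoted forward undervalues MXN, so borrow MXN, convert to HKD at spot, deposit the HKD at 10.33%, and buy MXN forward at 0.5856 to cover the loan.
The gap between the two covered legs is HKD 281,045.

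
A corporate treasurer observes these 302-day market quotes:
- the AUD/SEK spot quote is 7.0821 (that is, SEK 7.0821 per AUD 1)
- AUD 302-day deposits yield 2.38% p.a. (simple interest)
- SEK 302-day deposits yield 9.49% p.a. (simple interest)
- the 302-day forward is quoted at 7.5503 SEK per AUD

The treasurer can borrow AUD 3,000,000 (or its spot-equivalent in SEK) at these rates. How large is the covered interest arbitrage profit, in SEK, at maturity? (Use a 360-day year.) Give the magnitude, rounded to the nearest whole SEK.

SEK 165,408

T = 302/360 years.
Keep in AUD, deliver into the forward: 3,000,000·1.0199655556·7.5503 = SEK 23,103,137.80.
Swap to SEK now, deposit: 3,000,000·7.0821·1.0796105556 = SEK 22,937,729.75.
The quoted forward overvalues AUD, so borrow SEK, buy AUD at spot, deposit the AUD at 2.38%, and sell the proceeds forward at 7.5503.
The gap between the two covered legs is SEK 165,408.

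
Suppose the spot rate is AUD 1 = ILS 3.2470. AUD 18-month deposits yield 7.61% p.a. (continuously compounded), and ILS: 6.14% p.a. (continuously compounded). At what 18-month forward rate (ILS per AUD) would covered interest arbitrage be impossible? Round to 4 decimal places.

T = 18/12 years.
ILS growth factor: e^(0.0614×18/12) = 1.0964745.
AUD growth factor: e^(0.0761×18/12) = 1.1209203.
CIP: F = S · (grow ILS)/(grow AUD) = 3.247 × 1.0964745/1.1209203 = 3.176187 ILS per AUD.

3.1762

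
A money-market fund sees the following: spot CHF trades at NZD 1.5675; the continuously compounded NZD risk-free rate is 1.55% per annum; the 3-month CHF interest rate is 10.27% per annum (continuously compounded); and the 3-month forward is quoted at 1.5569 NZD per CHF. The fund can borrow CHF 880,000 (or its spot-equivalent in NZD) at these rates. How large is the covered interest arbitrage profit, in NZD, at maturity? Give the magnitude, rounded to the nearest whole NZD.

NZD 20,949

T = 3/12 years.
Keep in CHF, deliver into the forward: 880,000·1.026007442·1.5569 = NZD 1,405,704.07.
Swap to NZD now, deposit: 880,000·1.5675·1.003882518 = NZD 1,384,755.55.
The quoted forward overvalues CHF, so borrow NZD, buy CHF at spot, deposit the CHF at 10.27%, and sell the proceeds forward at 1.5569.
Arbitrage profit = |1,405,704.07 − 1,384,755.55| = NZD 20,949.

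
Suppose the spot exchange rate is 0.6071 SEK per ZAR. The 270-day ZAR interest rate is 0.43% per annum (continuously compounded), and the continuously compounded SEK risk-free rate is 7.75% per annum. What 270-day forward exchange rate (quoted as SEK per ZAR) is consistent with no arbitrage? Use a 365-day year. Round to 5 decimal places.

0.64088

T = 270/365 years.
Growth of 1 SEK over T: e^(0.0775×270/365) = 1.0590039.
ZAR accumulates by e^(0.0043×270/365) = 1.0031859.
CIP: F = S · (grow SEK)/(grow ZAR) = 0.6071 × 1.0590039/1.0031859 = 0.6408795 SEK per ZAR.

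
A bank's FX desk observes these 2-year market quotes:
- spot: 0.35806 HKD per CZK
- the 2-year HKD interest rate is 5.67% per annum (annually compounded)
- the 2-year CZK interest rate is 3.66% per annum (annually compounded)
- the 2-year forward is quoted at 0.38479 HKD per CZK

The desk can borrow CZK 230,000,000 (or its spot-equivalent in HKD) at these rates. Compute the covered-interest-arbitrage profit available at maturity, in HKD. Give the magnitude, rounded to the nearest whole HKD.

T = 2 years.
Keep in CZK, deliver into the forward: 230,000,000·1.07453956·0.38479 = HKD 95,098,577.78.
Swap to HKD now, deposit: 230,000,000·0.35806·1.11661489 = HKD 91,957,479.33.
The quoted forward overvalues CZK, so borrow HKD, buy CZK at spot, deposit the CZK at 3.66%, and sell the proceeds forward at 0.38479.
Profit = 95,098,577.78 − 91,957,479.33 = HKD 3,141,098.

HKD 3,141,098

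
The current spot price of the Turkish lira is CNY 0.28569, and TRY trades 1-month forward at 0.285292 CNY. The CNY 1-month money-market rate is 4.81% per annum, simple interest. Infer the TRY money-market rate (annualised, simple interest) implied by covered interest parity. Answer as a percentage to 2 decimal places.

T = 1/12 years.
By CIP, F/S equals the CNY-to-TRY growth ratio: 0.285292/0.28569 = 0.9986069.
The CNY side grows by 1 + 0.0481×1/12 = 1.0040083.
That pins the TRY growth at 1.0054089.
(1.0054089 − 1)/T = 0.064907, i.e. 6.49%.

6.49%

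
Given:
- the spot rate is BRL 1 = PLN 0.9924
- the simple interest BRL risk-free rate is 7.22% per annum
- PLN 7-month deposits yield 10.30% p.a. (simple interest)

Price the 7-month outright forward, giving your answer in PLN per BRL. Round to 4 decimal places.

T = 7/12 years.
PLN accumulates by 1 + 0.1030×7/12 = 1.0600833.
BRL accumulates by 1 + 0.0722×7/12 = 1.0421167.
CIP: F = S · (grow PLN)/(grow BRL) = 0.9924 × 1.0600833/1.0421167 = 1.009509 PLN per BRL.

1.0095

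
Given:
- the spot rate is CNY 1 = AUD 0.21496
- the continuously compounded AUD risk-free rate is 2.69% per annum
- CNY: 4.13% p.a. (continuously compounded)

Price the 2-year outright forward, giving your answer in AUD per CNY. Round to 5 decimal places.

T = 2 years.
AUD accumulates by e^(0.0269×2) = 1.0552735.
CNY accumulates by e^(0.0413×2) = 1.0861073.
CIP: F = S · (grow AUD)/(grow CNY) = 0.21496 × 1.0552735/1.0861073 = 0.2088574 AUD per CNY.

0.20886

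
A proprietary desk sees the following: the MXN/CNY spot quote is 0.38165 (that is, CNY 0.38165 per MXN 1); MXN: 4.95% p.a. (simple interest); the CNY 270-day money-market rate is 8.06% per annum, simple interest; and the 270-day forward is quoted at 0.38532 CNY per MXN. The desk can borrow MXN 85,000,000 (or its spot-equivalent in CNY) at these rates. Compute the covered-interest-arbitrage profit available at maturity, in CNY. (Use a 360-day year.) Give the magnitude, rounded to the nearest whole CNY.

T = 270/360 years.
Route A — deposit MXN, sell forward: 85,000,000 × 1.037125 × 0.38532 = CNY 33,968,125.43.
Route B — convert at spot, deposit CNY: 85,000,000 × 0.38165 × 1.060450 = CNY 34,401,263.11.
The quoted forward undervalues MXN, so borrow MXN, convert to CNY at spot, deposit the CNY at 8.06%, and buy MXN forward at 0.38532 to cover the loan.
The gap between the two covered legs is CNY 433,138.

CNY 433,138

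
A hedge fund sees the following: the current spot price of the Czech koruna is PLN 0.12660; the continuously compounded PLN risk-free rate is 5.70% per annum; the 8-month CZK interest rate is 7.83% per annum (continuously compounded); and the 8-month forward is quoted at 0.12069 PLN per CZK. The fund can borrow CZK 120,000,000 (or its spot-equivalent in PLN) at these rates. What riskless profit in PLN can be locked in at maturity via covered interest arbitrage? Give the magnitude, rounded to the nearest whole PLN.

T = 8/12 years.
Invest the CZK and cover forward: 120,000,000 × 1.0535864387 × 0.12069 = PLN 15,258,881.67.
Convert at spot and invest in PLN: 120,000,000 × 0.12660 × 1.0387312329 = PLN 15,780,404.89.
The quoted forward undervalues CZK, so borrow CZK, convert to PLN at spot, deposit the PLN at 5.70%, and buy CZK forward at 0.12069 to cover the loan.
Profit = 15,780,404.89 − 15,258,881.67 = PLN 521,523.

PLN 521,523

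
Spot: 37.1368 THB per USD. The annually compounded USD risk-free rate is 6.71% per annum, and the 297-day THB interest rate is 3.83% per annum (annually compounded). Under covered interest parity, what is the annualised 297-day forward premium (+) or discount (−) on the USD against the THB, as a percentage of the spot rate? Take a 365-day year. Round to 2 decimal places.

T = 297/365 years.
No-arbitrage forward: 37.1368 × 1.0310551 / 1.0542666 = 36.3191692 THB/USD.
(F − S)/S ÷ T = (36.3191692 − 37.1368)/37.1368/(297/365) = -0.027058 → -2.71%.

-2.71%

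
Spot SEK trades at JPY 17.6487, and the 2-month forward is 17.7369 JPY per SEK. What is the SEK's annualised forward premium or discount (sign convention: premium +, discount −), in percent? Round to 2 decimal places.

+3.00%

T = 2/12 years.
Period premium: (17.7369 − 17.6487)/17.6487 = 0.0049975.
Annualise by dividing by T: 0.0049975 / (2/12) = 0.029985 → 3.00%.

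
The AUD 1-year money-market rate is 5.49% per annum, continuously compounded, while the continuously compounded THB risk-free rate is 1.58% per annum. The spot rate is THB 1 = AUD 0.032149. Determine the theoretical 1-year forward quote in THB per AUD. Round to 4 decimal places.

T = 1 year.
AUD accumulates by e^(0.0549×1) = 1.05643497.
THB accumulates by e^(0.0158×1) = 1.01592548.
So F = 0.032149 × 1.05643497 / 1.01592548 = 0.033430924 (AUD/THB).
Invert for THB per AUD: 1 / 0.033430924 = 29.9124.

29.9124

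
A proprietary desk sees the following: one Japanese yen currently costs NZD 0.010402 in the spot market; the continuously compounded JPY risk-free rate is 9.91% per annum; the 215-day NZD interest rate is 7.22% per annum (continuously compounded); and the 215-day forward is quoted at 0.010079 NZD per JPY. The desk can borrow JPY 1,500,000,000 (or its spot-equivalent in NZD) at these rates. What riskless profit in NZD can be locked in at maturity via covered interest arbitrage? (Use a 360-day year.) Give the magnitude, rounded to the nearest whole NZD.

NZD 250,215

T = 215/360 years.
Keep in JPY, deliver into the forward: 1,500,000,000·1.0609712076·0.010079 = NZD 16,040,293.20.
Swap to NZD now, deposit: 1,500,000,000·0.010402·1.0440625949 = NZD 16,290,508.67.
The quoted forward undervalues JPY, so borrow JPY, convert to NZD at spot, deposit the NZD at 7.22%, and buy JPY forward at 0.010079 to cover the loan.
The gap between the two covered legs is NZD 250,215.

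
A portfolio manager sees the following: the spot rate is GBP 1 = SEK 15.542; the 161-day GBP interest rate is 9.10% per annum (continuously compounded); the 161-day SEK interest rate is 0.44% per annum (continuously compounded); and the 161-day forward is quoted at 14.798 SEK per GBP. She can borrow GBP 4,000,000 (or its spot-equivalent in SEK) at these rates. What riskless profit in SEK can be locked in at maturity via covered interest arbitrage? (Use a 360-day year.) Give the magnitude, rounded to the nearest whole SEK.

SEK 639,813

T = 161/360 years.
Invest the GBP and cover forward: 4,000,000 × 1.0415367036 × 14.798 = SEK 61,650,640.56.
Convert at spot and invest in SEK: 4,000,000 × 15.542 × 1.0019697151 = SEK 62,290,453.25.
The quoted forward undervalues GBP, so borrow GBP, convert to SEK at spot, deposit the SEK at 0.44%, and buy GBP forward at 14.798 to cover the loan.
The gap between the two covered legs is SEK 639,813.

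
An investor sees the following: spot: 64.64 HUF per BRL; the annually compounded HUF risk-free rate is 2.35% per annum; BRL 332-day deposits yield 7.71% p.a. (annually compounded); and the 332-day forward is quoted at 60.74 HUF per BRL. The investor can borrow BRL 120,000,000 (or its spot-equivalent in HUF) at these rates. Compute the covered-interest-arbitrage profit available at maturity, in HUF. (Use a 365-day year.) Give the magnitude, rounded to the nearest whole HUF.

HUF 124,204,610

T = 332/365 years.
Keep in BRL, deliver into the forward: 120,000,000·1.069891476545·60.74 = HUF 7,798,224,994.24.
Swap to HUF now, deposit: 120,000,000·64.64·1.021352826435 = HUF 7,922,429,604.09.
The quoted forward undervalues BRL, so borrow BRL, convert to HUF at spot, deposit the HUF at 2.35%, and buy BRL forward at 60.74 to cover the loan.
Arbitrage profit = |7,798,224,994.24 − 7,922,429,604.09| = HUF 124,204,610.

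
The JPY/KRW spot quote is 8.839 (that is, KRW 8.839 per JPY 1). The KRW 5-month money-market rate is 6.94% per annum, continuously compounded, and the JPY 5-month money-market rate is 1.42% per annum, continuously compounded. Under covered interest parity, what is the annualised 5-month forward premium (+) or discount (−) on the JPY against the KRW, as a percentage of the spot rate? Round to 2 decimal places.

T = 5/12 years.
No-arbitrage forward: 8.839 × 1.0293388 / 1.0059342 = 9.044653 KRW/JPY.
Annualised premium = (F − S)/S × (1/T) = (9.044653 − 8.839)/8.839 ÷ (5/12) = 5.58%.

+5.58%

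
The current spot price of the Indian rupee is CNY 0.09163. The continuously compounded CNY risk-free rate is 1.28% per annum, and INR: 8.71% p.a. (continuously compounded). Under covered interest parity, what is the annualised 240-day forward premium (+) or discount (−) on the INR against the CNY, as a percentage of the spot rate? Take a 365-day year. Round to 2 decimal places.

T = 240/365 years.
No-arbitrage forward: 0.09163 × 1.008452 / 1.058943 = 0.08726103 CNY/INR.
Annualised premium = (F − S)/S × (1/T) = (0.08726103 − 0.09163)/0.09163 ÷ (240/365) = -7.25%.

-7.25%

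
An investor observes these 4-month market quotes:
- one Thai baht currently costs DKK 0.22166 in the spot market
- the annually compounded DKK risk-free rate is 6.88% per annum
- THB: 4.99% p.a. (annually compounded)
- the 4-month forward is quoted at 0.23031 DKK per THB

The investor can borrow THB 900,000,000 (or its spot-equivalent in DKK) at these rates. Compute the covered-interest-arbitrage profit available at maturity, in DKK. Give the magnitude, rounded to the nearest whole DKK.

T = 4/12 years.
Route A — deposit THB, sell forward: 900,000,000 × 1.01636408924 × 0.23031 = DKK 210,670,932.05.
Route B — convert at spot, deposit DKK: 900,000,000 × 0.22166 × 1.02242662019 = DKK 203,967,976.17.
The quoted forward overvalues THB, so borrow DKK, buy THB at spot, deposit the THB at 4.99%, and sell the proceeds forward at 0.23031.
Profit = 210,670,932.05 − 203,967,976.17 = DKK 6,702,956.

DKK 6,702,956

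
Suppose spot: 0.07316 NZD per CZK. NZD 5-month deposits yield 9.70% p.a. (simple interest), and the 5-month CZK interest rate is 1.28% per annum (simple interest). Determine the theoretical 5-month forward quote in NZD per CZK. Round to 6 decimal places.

T = 5/12 years.
Growth of 1 NZD over T: 1 + 0.0970×5/12 = 1.0404167.
CZK accumulates by 1 + 0.0128×5/12 = 1.0053333.
So F = 0.07316 × 1.0404167 / 1.0053333 = 0.07571309 (NZD/CZK).

0.075713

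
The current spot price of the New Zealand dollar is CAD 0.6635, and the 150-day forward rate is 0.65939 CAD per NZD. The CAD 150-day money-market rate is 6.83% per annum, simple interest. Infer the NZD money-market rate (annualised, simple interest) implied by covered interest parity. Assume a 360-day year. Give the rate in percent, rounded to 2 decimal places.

8.37%

T = 150/360 years.
F/S = 0.65939/0.6635 = 0.9938056 = (growth of CAD) / (growth of NZD).
The CAD side grows by 1 + 0.0683×150/360 = 1.0284583.
So the NZD growth factor = 1.0348687.
(1.0348687 − 1)/T = 0.083685, i.e. 8.37%.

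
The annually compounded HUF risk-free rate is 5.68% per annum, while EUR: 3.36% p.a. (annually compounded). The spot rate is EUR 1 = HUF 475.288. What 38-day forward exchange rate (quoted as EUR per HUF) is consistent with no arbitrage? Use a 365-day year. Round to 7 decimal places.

0.0020991

T = 38/365 years.
HUF growth factor: (1 + 0.0568)^(38/365) = 1.0057682.
Growth of 1 EUR over T: (1 + 0.0336)^(38/365) = 1.0034465.
Forward (HUF per EUR) = 475.288 × 1.0057682 / 1.0034465 = 476.3877.
Invert for EUR per HUF: 1 / 476.3877 = 0.0020991.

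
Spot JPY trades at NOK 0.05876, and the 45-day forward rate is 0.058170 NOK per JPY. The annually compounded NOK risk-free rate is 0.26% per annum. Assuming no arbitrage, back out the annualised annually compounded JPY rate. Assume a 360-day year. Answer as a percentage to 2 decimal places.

T = 45/360 years.
By CIP, F/S equals the NOK-to-JPY growth ratio: 0.05817/0.05876 = 0.9899592.
NOK growth factor: (1 + 0.0026)^(45/360) = 1.0003246.
That pins the JPY growth at 1.0104705.
Annualise: 1.0104705^(360/45) − 1 = 0.086899 = 8.69%.

8.69%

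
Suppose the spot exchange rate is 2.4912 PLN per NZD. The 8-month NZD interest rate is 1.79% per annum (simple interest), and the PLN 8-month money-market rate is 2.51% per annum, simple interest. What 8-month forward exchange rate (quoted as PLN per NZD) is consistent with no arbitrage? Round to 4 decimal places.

2.5030

T = 8/12 years.
PLN accumulates by 1 + 0.0251×8/12 = 1.0167333.
Growth of 1 NZD over T: 1 + 0.0179×8/12 = 1.0119333.
CIP: F = S · (grow PLN)/(grow NZD) = 2.4912 × 1.0167333/1.0119333 = 2.503017 PLN per NZD.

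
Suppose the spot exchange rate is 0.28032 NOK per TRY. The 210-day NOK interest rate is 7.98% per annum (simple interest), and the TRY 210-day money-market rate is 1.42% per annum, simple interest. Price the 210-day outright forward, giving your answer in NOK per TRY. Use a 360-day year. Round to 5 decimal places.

T = 210/360 years.
NOK accumulates by 1 + 0.0798×210/360 = 1.046550.
Growth of 1 TRY over T: 1 + 0.0142×210/360 = 1.0082833.
So F = 0.28032 × 1.046550 / 1.0082833 = 0.2909588 (NOK/TRY).

0.29096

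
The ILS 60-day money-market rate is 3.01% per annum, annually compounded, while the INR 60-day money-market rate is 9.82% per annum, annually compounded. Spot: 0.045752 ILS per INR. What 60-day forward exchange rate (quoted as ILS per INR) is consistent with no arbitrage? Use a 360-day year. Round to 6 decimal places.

0.045266

T = 60/360 years.
Growth of 1 ILS over T: (1 + 0.0301)^(60/360) = 1.0049549.
Growth of 1 INR over T: (1 + 0.0982)^(60/360) = 1.0157346.
Forward (ILS per INR) = 0.045752 × 1.0049549 / 1.0157346 = 0.04526645.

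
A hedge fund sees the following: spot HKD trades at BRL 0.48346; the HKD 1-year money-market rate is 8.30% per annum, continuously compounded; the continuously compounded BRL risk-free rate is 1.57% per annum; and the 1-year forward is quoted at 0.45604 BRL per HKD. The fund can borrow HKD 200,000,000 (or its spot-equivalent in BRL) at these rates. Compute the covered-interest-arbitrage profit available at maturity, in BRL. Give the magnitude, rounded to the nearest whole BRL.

BRL 879,261

T = 1 year.
Keep in HKD, deliver into the forward: 200,000,000·1.0865418085·0.45604 = BRL 99,101,305.27.
Swap to BRL now, deposit: 200,000,000·0.48346·1.0158238925 = BRL 98,222,043.81.
The quoted forward overvalues HKD, so borrow BRL, buy HKD at spot, deposit the HKD at 8.30%, and sell the proceeds forward at 0.45604.
Profit = 99,101,305.27 − 98,222,043.81 = BRL 879,261.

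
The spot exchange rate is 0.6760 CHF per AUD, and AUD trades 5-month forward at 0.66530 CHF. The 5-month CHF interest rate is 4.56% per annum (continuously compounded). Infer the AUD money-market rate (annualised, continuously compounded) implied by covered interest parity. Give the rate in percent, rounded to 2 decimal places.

T = 5/12 years.
By CIP, F/S equals the CHF-to-AUD growth ratio: 0.6653/0.676 = 0.9841716.
CHF growth factor: e^(0.0456×5/12) = 1.0191816.
Hence g_AUD = 1.0355731.
r = ln(1.0355731)/(5/12) = 0.083892 → 8.39%.

8.39%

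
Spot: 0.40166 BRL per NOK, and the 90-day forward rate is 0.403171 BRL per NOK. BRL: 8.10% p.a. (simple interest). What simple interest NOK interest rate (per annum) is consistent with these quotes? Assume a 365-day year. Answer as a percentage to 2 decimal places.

T = 90/365 years.
By CIP, F/S equals the BRL-to-NOK growth ratio: 0.403171/0.40166 = 1.0037619.
The BRL side grows by 1 + 0.0810×90/365 = 1.0199726.
So the NOK growth factor = 1.0161499.
(1.0161499 − 1)/T = 0.065497, i.e. 6.55%.

6.55%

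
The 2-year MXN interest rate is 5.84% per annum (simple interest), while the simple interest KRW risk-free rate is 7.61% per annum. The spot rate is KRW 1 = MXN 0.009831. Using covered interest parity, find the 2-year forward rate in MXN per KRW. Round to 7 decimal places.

0.0095290

T = 2 years.
Growth of 1 MXN over T: 1 + 0.0584×2 = 1.116800.
KRW accumulates by 1 + 0.0761×2 = 1.152200.
Forward (MXN per KRW) = 0.009831 × 1.116800 / 1.152200 = 0.009528954.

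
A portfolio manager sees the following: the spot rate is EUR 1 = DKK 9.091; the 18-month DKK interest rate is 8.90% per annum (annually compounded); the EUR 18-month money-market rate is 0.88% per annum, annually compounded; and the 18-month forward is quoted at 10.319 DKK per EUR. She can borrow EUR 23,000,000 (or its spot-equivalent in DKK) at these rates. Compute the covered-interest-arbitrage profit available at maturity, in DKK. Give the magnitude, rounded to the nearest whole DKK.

T = 18/12 years.
Invest the EUR and cover forward: 23,000,000 × 1.01322899755 × 10.319 = DKK 240,476,730.59.
Convert at spot and invest in DKK: 23,000,000 × 9.091 × 1.13642772273 = DKK 237,619,081.83.
The quoted forward overvalues EUR, so borrow DKK, buy EUR at spot, deposit the EUR at 0.88%, and sell the proceeds forward at 10.319.
Arbitrage profit = |240,476,730.59 − 237,619,081.83| = DKK 2,857,649.

DKK 2,857,649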